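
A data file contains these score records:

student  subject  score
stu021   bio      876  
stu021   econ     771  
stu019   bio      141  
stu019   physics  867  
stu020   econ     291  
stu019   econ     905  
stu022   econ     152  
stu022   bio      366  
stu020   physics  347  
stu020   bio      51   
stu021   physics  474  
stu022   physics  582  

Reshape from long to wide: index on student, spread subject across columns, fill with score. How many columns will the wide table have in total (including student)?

1 column for student plus 3 distinct subject values → 4 columns.

4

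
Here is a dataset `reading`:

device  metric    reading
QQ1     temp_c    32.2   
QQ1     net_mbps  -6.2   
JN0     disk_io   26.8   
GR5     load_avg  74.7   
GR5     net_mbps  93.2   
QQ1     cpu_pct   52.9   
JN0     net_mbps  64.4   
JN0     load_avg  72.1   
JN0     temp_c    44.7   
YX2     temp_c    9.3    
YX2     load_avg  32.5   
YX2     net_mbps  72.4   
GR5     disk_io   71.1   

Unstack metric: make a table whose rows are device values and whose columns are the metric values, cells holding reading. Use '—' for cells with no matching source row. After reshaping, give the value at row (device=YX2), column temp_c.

9.3

The long row with device=YX2, metric=temp_c has reading=9.3.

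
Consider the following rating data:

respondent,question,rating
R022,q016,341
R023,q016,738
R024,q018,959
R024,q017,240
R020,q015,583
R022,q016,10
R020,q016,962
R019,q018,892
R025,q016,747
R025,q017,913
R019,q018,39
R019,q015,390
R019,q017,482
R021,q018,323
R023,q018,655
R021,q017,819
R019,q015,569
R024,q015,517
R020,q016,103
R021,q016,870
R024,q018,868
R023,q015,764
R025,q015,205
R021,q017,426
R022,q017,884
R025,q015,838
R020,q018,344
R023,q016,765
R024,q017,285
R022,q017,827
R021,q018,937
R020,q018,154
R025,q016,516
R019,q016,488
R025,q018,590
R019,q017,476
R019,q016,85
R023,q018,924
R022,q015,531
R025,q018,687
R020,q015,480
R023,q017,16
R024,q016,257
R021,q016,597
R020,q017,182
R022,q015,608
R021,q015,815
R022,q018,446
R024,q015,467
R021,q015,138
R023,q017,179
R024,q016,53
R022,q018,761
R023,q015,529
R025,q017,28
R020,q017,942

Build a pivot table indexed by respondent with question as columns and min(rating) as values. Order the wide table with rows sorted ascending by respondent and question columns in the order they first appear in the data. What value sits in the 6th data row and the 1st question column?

With rows sorted ascending by respondent, row 6 is respondent=R024. question columns in first-appearance order: q016, q018, q017, q015; column 1 is q016.
Long rows with respondent=R024, question=q016: min(257, 53) = 53.

53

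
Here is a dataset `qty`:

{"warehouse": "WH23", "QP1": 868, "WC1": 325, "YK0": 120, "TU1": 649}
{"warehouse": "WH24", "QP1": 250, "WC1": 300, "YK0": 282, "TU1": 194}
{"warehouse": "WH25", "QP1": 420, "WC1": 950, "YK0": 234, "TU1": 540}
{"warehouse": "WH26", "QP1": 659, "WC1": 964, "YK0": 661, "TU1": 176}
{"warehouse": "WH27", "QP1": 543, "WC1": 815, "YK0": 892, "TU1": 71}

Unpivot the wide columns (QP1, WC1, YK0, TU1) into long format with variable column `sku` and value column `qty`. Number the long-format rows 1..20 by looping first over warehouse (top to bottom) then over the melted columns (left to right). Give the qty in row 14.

964

20 rows total (5 × 4). Row 14: index ⌊(14-1)/4⌋ = 3 into warehouse → WH26; (14-1) mod 4 = 1 into the melted columns → WC1.
So row 14 is (WH26, WC1, 964); qty = 964.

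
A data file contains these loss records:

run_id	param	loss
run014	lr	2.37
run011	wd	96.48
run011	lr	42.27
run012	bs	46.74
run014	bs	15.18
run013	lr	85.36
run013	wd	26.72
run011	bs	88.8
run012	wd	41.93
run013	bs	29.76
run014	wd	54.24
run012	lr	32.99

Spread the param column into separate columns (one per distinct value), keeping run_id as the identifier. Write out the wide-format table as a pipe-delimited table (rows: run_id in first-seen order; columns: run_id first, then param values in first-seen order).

| run_id | lr | wd | bs |
| run014 | 2.37 | 54.24 | 15.18 |
| run011 | 42.27 | 96.48 | 88.8 |
| run012 | 32.99 | 41.93 | 46.74 |
| run013 | 85.36 | 26.72 | 29.76 |

Columns: run_id plus the 3 distinct param values (lr, wd, bs).
For example, row run014 column lr takes loss=2.37 from the long row (run014, lr).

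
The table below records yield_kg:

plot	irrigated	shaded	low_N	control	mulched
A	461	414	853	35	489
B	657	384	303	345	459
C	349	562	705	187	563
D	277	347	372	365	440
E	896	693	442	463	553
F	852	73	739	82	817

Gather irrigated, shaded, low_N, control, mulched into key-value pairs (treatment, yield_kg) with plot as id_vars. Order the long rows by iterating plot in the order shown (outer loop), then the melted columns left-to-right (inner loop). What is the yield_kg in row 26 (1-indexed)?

30 rows total (6 × 5). Row 26: index ⌊(26-1)/5⌋ = 5 into plot → F; (26-1) mod 5 = 0 into the melted columns → irrigated.
So row 26 is (F, irrigated, 852); yield_kg = 852.

852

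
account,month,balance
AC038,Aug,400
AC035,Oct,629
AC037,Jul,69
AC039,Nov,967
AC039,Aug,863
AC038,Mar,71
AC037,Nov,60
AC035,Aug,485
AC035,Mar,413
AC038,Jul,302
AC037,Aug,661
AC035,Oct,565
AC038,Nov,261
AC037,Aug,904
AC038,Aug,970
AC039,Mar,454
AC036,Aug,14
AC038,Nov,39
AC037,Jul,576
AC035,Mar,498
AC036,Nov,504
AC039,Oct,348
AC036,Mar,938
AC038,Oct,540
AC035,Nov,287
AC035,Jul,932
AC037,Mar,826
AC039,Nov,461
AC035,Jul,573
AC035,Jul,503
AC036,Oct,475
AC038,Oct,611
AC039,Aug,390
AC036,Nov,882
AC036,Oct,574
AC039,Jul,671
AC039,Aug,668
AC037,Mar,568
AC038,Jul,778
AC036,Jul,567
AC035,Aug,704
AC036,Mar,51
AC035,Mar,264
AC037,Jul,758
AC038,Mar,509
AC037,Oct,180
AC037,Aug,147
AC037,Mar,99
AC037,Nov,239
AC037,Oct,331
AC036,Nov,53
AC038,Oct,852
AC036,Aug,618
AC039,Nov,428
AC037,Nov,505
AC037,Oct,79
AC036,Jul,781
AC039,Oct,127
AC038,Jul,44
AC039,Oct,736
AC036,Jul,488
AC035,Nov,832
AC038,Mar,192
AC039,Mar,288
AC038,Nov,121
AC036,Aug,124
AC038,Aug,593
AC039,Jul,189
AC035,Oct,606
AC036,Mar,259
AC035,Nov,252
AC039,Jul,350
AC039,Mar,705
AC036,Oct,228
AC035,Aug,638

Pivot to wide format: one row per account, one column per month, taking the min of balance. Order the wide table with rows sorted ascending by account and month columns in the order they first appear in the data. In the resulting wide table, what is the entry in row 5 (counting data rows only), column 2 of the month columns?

127

With rows sorted ascending by account, row 5 is account=AC039. month columns in first-appearance order: Aug, Oct, Jul, Nov, Mar; column 2 is Oct.
Long rows with account=AC039, month=Oct: min(348, 127, 736) = 127.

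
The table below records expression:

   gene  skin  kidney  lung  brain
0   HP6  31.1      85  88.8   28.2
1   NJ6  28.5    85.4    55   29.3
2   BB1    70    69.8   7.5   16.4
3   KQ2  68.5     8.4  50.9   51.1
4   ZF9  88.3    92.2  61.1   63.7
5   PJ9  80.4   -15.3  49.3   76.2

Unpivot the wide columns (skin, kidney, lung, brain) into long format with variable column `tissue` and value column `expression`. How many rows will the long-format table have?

24

6 gene values × 4 melted columns = 24 rows.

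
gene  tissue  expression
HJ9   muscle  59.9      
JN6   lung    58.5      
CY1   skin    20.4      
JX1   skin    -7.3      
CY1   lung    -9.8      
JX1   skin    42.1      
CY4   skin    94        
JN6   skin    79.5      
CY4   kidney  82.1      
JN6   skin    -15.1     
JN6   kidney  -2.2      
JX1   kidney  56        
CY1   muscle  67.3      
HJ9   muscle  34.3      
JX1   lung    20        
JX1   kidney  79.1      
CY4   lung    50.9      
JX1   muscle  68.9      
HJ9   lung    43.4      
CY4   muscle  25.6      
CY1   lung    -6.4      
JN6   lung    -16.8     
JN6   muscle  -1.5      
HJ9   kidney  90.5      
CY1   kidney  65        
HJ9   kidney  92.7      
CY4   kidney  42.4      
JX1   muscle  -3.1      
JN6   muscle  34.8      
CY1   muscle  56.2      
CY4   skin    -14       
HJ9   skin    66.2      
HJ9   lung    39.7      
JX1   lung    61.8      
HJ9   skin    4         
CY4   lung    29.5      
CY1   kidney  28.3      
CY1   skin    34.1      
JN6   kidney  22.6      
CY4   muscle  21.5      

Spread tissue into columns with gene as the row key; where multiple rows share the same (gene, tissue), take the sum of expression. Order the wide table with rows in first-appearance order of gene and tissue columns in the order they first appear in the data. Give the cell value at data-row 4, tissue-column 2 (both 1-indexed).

81.8

With rows in first-appearance order of gene, row 4 is gene=JX1. tissue columns in first-appearance order: muscle, lung, skin, kidney; column 2 is lung.
Long rows with gene=JX1, tissue=lung: 20 + 61.8 = 81.8.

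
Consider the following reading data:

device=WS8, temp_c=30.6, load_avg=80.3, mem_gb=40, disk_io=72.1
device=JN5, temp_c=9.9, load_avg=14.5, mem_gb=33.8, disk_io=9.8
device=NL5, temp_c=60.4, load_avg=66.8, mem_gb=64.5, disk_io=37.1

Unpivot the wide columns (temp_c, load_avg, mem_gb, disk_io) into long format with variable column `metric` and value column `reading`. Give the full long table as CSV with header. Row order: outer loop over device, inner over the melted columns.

Each (device, column) pair becomes one row: 3 × 4 = 12 rows.
For example, (WS8, temp_c) → reading=30.6.

device,metric,reading
WS8,temp_c,30.6
WS8,load_avg,80.3
WS8,mem_gb,40
WS8,disk_io,72.1
JN5,temp_c,9.9
JN5,load_avg,14.5
JN5,mem_gb,33.8
JN5,disk_io,9.8
NL5,temp_c,60.4
NL5,load_avg,66.8
NL5,mem_gb,64.5
NL5,disk_io,37.1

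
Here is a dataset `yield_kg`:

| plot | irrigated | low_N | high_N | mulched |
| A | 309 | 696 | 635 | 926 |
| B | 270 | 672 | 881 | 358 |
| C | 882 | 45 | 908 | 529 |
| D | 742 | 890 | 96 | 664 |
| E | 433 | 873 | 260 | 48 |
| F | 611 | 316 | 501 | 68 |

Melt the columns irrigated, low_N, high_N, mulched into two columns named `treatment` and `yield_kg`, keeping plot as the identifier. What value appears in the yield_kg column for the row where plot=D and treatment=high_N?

96

Unpivoting turns each (plot, wide-column) pair into one long row.
The wide cell at row D, column high_N holds 96, so the long row (D, high_N) has yield_kg=96.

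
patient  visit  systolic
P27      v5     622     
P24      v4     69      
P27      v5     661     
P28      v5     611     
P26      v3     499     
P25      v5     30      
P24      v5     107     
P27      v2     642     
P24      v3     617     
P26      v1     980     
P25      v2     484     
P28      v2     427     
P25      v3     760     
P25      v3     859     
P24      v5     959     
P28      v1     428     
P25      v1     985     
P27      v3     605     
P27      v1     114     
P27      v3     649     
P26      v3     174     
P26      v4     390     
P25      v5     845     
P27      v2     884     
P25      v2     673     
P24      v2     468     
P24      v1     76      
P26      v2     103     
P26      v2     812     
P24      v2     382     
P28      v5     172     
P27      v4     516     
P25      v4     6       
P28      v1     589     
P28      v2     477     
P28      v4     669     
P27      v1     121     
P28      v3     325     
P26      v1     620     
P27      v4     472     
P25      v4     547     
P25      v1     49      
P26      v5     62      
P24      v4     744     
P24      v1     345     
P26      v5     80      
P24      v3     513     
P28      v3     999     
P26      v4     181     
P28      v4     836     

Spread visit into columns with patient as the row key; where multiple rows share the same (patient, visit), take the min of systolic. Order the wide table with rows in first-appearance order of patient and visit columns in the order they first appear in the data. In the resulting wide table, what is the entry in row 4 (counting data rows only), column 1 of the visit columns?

62

With rows in first-appearance order of patient, row 4 is patient=P26. visit columns in first-appearance order: v5, v4, v3, v2, v1; column 1 is v5.
Long rows with patient=P26, visit=v5: min(62, 80) = 62.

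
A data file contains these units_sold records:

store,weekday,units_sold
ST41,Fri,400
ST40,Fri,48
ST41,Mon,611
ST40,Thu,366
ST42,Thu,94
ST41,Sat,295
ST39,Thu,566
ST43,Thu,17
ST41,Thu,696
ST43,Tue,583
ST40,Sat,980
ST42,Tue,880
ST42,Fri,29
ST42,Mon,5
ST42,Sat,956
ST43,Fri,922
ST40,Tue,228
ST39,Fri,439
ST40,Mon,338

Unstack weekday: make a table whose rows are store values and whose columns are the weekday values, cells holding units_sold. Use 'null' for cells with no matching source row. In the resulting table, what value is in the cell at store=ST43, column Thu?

17

The long row with store=ST43, weekday=Thu has units_sold=17.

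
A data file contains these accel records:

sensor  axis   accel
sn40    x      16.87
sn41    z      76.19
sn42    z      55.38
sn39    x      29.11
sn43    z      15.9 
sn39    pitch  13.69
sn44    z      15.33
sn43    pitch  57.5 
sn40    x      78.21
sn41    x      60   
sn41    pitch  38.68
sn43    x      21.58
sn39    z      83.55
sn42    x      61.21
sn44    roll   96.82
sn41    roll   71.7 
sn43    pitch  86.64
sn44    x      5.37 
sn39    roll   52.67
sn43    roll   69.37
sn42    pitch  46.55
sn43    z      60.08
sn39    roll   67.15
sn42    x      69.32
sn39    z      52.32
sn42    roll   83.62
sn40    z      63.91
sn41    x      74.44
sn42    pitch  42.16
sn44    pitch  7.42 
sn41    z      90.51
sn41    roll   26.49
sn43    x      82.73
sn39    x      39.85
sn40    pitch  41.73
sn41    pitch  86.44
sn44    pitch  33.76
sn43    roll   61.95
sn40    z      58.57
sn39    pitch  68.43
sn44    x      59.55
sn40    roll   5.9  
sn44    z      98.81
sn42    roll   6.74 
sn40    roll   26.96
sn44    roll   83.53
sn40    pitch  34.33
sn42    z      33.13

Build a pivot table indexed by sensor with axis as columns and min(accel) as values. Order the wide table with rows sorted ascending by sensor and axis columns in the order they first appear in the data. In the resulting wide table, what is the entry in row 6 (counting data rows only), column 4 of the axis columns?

With rows sorted ascending by sensor, row 6 is sensor=sn44. axis columns in first-appearance order: x, z, pitch, roll; column 4 is roll.
Long rows with sensor=sn44, axis=roll: min(96.82, 83.53) = 83.53.

83.53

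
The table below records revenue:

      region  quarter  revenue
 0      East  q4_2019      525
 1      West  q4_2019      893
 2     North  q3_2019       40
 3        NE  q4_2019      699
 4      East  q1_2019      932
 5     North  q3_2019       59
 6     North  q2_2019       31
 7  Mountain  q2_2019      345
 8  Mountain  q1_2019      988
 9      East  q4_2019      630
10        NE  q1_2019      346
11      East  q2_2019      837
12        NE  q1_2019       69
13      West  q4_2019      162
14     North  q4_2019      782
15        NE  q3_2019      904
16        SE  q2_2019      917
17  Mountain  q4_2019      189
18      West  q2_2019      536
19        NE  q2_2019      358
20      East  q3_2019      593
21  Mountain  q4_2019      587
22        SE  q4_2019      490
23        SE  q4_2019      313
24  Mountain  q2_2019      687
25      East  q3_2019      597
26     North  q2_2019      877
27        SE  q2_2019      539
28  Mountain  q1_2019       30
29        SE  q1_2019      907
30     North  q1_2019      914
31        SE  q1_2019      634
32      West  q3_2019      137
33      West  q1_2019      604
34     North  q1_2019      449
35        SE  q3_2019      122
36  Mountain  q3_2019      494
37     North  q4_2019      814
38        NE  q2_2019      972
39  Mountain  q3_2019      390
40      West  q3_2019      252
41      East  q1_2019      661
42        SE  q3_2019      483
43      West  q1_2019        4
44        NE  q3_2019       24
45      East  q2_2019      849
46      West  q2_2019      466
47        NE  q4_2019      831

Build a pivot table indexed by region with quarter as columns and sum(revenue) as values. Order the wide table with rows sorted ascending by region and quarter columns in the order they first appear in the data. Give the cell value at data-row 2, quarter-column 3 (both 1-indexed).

1018

With rows sorted ascending by region, row 2 is region=Mountain. quarter columns in first-appearance order: q4_2019, q3_2019, q1_2019, q2_2019; column 3 is q1_2019.
Long rows with region=Mountain, quarter=q1_2019: 988 + 30 = 1018.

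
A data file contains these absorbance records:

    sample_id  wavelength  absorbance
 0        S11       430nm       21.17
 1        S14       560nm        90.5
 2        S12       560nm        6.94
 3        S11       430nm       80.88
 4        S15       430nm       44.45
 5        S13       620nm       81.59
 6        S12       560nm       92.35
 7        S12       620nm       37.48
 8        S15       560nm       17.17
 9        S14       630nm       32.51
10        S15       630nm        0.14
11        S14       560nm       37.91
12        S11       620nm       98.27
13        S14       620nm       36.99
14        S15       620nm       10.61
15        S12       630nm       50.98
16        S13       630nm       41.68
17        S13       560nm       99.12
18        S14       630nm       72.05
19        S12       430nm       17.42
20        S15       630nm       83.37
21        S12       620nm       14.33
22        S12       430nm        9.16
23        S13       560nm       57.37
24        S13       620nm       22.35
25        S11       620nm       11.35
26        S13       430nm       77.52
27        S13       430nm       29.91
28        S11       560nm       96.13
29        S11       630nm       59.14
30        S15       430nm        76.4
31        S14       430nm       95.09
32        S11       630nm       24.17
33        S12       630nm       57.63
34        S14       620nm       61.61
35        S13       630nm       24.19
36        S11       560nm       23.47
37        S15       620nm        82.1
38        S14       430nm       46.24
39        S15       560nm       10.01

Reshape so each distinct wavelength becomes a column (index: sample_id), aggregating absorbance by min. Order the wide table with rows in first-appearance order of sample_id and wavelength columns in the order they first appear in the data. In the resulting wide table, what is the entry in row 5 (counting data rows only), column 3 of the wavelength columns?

22.35

With rows in first-appearance order of sample_id, row 5 is sample_id=S13. wavelength columns in first-appearance order: 430nm, 560nm, 620nm, 630nm; column 3 is 620nm.
Long rows with sample_id=S13, wavelength=620nm: min(81.59, 22.35) = 22.35.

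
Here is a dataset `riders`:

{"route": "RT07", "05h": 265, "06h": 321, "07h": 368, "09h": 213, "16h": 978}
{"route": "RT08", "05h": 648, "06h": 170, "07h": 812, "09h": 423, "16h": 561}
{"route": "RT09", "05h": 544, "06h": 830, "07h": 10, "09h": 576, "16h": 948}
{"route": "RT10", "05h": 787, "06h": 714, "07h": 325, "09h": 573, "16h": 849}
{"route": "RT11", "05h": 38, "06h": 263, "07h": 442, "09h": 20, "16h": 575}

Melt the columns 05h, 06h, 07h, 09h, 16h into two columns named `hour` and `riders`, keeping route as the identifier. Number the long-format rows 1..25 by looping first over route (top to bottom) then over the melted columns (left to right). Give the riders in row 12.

25 rows total (5 × 5). Row 12: index ⌊(12-1)/5⌋ = 2 into route → RT09; (12-1) mod 5 = 1 into the melted columns → 06h.
So row 12 is (RT09, 06h, 830); riders = 830.

830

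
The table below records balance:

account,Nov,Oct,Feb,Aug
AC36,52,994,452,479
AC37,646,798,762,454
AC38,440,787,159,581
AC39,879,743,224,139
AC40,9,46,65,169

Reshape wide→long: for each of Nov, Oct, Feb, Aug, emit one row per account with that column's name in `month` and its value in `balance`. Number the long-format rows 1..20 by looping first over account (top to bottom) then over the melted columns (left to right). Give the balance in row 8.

20 rows total (5 × 4). Row 8: index ⌊(8-1)/4⌋ = 1 into account → AC37; (8-1) mod 4 = 3 into the melted columns → Aug.
So row 8 is (AC37, Aug, 454); balance = 454.

454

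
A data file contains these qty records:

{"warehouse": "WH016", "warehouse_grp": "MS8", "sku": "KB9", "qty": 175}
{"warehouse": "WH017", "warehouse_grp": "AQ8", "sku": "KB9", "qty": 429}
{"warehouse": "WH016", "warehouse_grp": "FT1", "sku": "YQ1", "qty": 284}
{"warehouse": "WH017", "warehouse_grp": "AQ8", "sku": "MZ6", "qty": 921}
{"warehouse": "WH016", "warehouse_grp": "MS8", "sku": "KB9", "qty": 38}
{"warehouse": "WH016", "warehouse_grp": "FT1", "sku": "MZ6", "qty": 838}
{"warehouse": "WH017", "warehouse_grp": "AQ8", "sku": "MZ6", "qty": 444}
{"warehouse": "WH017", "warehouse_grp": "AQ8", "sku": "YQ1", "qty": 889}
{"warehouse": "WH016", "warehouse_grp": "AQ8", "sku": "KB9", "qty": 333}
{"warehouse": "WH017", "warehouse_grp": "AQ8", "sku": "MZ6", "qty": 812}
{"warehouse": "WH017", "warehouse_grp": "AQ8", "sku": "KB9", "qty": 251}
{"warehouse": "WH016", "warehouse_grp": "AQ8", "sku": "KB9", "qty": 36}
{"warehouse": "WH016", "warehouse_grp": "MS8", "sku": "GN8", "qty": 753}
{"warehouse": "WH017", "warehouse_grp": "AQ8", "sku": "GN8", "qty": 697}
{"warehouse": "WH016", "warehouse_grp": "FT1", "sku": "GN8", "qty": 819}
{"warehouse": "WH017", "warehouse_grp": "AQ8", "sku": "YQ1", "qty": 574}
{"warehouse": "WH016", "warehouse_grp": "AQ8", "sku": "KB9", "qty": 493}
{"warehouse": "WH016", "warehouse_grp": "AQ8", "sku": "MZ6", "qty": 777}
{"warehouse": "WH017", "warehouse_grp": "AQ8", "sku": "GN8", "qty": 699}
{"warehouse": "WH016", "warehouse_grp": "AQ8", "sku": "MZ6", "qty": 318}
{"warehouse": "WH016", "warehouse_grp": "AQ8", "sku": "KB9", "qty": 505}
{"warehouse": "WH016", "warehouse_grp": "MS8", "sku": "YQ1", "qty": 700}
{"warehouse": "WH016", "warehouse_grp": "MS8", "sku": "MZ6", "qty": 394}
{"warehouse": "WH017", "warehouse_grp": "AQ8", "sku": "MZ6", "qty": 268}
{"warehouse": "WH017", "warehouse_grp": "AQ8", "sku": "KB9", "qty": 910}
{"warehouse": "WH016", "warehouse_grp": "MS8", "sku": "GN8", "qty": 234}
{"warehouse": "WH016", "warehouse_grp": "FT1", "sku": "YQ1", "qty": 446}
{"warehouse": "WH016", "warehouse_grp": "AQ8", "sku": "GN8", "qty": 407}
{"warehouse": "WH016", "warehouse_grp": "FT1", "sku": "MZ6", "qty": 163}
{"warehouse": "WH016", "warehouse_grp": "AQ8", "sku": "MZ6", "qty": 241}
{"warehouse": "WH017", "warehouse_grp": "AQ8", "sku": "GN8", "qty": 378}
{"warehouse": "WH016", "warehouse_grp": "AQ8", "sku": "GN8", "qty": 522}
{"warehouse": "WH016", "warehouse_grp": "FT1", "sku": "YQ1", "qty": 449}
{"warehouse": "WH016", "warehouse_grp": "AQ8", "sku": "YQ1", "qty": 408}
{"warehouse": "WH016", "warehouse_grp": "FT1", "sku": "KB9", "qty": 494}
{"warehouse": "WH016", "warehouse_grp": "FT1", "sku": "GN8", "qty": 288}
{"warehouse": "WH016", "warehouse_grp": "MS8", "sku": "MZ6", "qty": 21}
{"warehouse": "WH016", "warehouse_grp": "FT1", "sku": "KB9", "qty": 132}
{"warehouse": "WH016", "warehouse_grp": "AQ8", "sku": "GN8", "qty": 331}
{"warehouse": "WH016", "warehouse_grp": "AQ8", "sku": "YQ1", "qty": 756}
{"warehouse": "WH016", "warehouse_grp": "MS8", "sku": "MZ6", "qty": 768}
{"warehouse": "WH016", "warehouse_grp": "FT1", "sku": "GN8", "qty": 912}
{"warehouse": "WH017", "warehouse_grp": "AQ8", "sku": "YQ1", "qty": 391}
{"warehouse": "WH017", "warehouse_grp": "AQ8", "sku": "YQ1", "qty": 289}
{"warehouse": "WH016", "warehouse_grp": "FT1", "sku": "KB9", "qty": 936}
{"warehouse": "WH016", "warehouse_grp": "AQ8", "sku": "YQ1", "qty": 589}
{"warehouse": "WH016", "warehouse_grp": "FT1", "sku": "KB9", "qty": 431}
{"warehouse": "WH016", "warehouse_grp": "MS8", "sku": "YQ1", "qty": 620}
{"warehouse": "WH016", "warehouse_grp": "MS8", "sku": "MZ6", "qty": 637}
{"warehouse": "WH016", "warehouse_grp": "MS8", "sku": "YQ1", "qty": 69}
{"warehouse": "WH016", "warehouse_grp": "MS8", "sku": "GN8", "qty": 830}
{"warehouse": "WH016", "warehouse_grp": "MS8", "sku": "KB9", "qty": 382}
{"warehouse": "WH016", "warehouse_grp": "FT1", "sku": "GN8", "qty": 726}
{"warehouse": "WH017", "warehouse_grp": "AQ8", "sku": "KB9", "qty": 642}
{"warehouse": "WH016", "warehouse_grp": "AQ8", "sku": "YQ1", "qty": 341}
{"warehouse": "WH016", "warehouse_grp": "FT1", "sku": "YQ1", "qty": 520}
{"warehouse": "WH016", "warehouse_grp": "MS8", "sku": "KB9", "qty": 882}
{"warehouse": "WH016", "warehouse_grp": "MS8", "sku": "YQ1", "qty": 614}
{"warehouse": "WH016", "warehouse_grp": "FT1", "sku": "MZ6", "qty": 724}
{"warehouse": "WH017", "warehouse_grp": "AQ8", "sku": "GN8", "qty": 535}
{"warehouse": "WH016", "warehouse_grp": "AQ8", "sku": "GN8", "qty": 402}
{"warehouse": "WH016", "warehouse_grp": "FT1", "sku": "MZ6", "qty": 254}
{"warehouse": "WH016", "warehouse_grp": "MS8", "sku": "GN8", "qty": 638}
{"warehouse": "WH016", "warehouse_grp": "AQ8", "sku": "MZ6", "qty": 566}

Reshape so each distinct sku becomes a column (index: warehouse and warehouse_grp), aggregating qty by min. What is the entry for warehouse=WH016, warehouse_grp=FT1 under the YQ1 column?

284

Rows with warehouse=WH016, warehouse_grp=FT1 and sku=YQ1: qty values are 284, 446, 449, 520.
min(284, 446, 449, 520) = 284.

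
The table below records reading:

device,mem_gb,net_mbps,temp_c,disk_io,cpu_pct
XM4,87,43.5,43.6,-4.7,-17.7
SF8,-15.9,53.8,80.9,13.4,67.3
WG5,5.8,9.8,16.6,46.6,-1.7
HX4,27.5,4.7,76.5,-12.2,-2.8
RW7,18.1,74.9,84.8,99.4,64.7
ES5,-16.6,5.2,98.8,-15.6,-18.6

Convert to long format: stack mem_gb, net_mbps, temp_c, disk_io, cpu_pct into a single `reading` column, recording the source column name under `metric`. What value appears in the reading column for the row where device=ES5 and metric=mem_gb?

-16.6

Unpivoting turns each (device, wide-column) pair into one long row.
The wide cell at row ES5, column mem_gb holds -16.6, so the long row (ES5, mem_gb) has reading=-16.6.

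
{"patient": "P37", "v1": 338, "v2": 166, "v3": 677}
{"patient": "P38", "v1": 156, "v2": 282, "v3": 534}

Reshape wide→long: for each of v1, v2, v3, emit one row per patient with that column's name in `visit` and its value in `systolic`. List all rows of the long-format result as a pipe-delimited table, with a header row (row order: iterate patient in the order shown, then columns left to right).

Each (patient, column) pair becomes one row: 2 × 3 = 6 rows.
For example, (P37, v1) → systolic=338.

| patient | visit | systolic |
| P37 | v1 | 338 |
| P37 | v2 | 166 |
| P37 | v3 | 677 |
| P38 | v1 | 156 |
| P38 | v2 | 282 |
| P38 | v3 | 534 |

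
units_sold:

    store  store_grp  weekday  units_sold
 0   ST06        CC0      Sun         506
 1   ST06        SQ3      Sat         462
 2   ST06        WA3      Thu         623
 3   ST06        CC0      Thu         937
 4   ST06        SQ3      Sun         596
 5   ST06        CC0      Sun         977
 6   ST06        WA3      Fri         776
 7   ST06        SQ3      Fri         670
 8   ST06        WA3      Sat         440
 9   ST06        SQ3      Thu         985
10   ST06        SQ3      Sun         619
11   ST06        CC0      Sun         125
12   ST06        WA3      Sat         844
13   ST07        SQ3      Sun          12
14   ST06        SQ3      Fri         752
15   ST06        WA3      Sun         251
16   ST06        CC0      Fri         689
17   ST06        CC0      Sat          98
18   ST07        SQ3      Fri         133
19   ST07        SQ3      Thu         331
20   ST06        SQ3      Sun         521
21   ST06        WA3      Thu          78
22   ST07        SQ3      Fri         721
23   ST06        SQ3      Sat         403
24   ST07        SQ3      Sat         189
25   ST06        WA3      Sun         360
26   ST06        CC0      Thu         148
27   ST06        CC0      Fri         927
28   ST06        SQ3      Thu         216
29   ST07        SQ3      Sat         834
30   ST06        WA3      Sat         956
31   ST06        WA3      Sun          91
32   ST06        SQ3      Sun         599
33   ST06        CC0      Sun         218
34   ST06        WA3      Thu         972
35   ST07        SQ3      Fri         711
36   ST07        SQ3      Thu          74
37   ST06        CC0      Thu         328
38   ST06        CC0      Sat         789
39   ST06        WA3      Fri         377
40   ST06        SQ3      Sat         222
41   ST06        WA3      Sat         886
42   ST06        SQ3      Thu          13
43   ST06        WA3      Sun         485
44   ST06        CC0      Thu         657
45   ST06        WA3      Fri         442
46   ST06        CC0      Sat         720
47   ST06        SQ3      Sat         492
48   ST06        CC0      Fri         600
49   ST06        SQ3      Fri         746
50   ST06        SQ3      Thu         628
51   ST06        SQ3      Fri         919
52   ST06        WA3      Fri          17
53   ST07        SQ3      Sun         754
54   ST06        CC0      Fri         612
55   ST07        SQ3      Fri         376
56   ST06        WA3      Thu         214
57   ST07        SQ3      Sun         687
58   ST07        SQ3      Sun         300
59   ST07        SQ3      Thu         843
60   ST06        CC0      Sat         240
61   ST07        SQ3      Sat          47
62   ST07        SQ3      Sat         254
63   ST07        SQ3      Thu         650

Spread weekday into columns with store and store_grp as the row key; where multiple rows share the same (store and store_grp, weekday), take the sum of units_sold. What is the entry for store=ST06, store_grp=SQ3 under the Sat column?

Rows with store=ST06, store_grp=SQ3 and weekday=Sat: units_sold values are 462, 403, 222, 492.
462 + 403 + 222 + 492 = 1579.

1579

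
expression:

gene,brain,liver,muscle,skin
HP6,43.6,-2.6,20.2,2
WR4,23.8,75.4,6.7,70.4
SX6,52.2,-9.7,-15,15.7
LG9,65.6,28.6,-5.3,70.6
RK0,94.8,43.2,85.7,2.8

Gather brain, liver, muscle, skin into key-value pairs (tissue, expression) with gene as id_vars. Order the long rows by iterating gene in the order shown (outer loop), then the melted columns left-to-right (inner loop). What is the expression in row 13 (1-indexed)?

65.6

20 rows total (5 × 4). Row 13: index ⌊(13-1)/4⌋ = 3 into gene → LG9; (13-1) mod 4 = 0 into the melted columns → brain.
So row 13 is (LG9, brain, 65.6); expression = 65.6.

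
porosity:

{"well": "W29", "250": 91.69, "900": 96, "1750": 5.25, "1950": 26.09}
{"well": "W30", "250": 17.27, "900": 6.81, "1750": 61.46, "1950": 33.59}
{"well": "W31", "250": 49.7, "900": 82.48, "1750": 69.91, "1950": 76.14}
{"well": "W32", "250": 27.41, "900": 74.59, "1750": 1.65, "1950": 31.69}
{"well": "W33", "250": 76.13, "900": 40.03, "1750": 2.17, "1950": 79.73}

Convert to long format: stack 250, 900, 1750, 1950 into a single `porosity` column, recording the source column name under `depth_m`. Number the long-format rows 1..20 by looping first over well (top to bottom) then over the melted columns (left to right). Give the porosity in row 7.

61.46

20 rows total (5 × 4). Row 7: index ⌊(7-1)/4⌋ = 1 into well → W30; (7-1) mod 4 = 2 into the melted columns → 1750.
So row 7 is (W30, 1750, 61.46); porosity = 61.46.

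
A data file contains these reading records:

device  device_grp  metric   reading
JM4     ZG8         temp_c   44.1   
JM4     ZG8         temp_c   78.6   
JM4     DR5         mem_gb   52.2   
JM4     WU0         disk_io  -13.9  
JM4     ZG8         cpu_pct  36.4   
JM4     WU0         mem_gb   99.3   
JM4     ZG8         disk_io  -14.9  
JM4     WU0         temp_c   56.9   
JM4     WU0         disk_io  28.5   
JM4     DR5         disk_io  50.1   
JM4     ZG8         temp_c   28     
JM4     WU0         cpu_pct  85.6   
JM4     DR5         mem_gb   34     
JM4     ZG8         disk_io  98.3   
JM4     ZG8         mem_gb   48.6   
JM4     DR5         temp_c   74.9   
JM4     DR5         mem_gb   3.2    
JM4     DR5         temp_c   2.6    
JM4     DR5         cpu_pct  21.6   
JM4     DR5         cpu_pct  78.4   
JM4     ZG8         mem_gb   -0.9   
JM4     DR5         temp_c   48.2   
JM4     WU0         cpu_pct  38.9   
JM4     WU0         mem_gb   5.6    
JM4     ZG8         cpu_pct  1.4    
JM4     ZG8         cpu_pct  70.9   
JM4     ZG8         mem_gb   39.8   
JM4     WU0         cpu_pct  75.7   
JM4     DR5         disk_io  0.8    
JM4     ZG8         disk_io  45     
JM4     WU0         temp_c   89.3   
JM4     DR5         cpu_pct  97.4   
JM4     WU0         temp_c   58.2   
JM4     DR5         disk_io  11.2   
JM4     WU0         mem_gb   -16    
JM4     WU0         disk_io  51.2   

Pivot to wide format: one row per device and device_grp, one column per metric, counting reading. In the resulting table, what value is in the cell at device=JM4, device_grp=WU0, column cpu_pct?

3

Rows with device=JM4, device_grp=WU0 and metric=cpu_pct: reading values are 85.6, 38.9, 75.7.
3 rows match — count = 3.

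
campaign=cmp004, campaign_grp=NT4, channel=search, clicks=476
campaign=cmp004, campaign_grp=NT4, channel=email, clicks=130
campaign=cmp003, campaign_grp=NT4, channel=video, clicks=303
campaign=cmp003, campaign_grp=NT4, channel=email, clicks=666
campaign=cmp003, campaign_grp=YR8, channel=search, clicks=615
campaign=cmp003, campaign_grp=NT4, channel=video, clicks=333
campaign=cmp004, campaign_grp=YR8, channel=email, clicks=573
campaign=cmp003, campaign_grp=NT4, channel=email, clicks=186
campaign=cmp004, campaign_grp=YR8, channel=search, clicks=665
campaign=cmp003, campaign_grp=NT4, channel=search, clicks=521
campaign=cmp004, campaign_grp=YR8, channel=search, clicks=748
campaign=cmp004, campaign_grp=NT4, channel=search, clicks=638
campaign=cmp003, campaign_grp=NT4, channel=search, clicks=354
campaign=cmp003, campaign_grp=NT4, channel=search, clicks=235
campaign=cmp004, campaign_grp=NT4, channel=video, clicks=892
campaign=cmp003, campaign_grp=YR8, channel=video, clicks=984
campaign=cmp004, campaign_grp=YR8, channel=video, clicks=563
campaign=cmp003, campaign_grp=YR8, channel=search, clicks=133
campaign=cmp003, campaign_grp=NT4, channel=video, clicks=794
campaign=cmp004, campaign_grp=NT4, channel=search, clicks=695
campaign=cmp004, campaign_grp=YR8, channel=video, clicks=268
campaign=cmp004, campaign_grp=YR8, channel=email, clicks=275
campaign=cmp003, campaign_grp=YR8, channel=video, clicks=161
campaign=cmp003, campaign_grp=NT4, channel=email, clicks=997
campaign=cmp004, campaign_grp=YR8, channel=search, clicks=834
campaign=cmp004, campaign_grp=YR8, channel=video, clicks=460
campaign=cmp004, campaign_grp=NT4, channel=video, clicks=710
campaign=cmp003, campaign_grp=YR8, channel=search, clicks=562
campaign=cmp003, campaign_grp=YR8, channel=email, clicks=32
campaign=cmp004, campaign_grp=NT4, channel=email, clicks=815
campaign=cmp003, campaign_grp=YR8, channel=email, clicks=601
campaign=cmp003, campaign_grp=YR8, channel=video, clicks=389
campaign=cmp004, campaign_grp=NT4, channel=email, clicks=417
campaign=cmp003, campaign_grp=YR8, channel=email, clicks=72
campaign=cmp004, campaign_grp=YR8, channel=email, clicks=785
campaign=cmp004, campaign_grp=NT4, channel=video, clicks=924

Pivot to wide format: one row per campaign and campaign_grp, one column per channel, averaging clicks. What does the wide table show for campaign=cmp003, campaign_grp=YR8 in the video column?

511.33

Rows with campaign=cmp003, campaign_grp=YR8 and channel=video: clicks values are 984, 161, 389.
(984 + 161 + 389) / 3 = 511.33.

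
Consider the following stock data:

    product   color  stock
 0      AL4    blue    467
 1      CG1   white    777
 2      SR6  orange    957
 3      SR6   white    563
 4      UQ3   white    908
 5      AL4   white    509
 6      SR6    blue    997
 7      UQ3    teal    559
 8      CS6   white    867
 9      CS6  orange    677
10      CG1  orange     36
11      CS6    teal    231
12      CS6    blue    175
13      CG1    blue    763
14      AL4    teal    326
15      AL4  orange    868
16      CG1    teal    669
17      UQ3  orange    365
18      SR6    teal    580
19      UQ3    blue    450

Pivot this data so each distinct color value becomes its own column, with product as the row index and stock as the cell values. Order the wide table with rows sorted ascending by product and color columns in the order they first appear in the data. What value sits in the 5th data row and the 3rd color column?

365

With rows sorted ascending by product, row 5 is product=UQ3. color columns in first-appearance order: blue, white, orange, teal; column 3 is orange.
Long rows with product=UQ3, color=orange: stock = 365.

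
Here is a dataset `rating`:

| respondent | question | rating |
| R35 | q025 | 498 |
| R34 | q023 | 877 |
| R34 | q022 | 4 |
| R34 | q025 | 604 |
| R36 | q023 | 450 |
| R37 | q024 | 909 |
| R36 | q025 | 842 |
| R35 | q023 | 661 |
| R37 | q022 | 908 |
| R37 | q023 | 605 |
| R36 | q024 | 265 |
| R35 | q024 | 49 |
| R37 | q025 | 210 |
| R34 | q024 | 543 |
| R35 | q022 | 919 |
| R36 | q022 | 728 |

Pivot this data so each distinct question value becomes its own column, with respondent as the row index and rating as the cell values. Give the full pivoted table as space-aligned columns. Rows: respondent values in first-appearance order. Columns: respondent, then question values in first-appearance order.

respondent  q025  q023  q022  q024
R35         498   661   919   49  
R34         604   877   4     543 
R36         842   450   728   265 
R37         210   605   908   909 

Columns: respondent plus the 4 distinct question values (q025, q023, q022, q024).
For example, row R35 column q025 takes rating=498 from the long row (R35, q025).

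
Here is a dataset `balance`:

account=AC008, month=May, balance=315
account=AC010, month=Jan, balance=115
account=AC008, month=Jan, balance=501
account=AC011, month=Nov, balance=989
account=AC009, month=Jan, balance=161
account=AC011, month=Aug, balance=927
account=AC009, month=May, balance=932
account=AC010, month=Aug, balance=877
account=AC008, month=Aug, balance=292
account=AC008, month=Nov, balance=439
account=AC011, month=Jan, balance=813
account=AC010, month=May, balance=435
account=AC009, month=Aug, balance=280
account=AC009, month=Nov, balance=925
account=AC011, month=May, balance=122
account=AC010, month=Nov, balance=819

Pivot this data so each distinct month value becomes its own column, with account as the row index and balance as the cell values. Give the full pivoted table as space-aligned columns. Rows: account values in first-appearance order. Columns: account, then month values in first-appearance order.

Columns: account plus the 4 distinct month values (May, Jan, Nov, Aug).
For example, row AC008 column May takes balance=315 from the long row (AC008, May).

account  May  Jan  Nov  Aug
AC008    315  501  439  292
AC010    435  115  819  877
AC011    122  813  989  927
AC009    932  161  925  280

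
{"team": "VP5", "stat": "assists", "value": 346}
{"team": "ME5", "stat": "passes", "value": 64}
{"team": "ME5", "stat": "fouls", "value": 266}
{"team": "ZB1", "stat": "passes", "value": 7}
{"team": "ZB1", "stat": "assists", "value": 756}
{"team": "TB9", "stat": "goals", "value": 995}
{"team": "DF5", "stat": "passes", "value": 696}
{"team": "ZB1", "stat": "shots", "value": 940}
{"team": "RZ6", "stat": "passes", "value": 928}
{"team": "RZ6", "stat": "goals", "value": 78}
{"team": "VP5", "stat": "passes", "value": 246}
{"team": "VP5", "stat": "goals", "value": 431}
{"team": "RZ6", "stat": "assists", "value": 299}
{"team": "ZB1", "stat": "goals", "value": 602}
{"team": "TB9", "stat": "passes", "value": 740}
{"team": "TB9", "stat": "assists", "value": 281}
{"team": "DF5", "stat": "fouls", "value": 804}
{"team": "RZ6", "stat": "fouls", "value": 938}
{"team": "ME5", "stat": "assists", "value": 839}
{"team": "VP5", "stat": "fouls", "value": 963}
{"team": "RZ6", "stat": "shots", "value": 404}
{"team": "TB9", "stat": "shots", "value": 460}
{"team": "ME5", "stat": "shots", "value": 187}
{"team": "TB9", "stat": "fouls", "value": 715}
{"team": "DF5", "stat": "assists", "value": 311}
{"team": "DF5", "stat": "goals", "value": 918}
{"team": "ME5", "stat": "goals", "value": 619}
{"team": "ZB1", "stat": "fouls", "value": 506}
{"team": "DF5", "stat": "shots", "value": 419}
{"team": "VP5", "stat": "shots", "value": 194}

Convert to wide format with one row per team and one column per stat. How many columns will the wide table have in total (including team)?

1 column for team plus 5 distinct stat values → 6 columns.

6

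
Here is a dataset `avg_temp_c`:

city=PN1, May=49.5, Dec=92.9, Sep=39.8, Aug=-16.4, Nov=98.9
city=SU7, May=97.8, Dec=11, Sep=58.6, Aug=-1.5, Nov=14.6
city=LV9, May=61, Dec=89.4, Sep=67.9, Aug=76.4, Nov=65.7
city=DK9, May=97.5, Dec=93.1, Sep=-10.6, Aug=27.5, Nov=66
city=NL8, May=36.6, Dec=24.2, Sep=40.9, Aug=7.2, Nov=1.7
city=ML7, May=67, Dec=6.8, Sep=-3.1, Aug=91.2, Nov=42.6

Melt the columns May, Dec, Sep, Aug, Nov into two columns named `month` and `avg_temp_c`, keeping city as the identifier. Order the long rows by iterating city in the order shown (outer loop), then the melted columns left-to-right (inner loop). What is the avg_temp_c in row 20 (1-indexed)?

66

30 rows total (6 × 5). Row 20: index ⌊(20-1)/5⌋ = 3 into city → DK9; (20-1) mod 5 = 4 into the melted columns → Nov.
So row 20 is (DK9, Nov, 66); avg_temp_c = 66.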